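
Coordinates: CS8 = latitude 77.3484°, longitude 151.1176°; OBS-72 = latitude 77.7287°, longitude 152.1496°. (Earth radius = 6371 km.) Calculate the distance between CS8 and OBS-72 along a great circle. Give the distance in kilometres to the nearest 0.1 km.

Δφ = 0.3803°,  Δλ = 1.0320°
a = sin²(Δφ/2) + cos φ₁ cos φ₂ sin²(Δλ/2) = 0.000015
c = 2·arcsin(√a) = 0.007691 rad = 0.4407°
d = R·c = 6371 × 0.007691 = 49.0 km

49.0 km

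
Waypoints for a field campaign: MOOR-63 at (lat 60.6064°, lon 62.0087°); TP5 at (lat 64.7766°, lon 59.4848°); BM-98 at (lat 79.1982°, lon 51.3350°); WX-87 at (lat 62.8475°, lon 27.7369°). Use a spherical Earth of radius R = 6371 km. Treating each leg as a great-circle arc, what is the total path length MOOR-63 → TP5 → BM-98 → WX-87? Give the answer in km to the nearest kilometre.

4079 km

MOOR-63→TP5: c = 0.075522 rad, d = 481.15 km
TP5→BM-98: c = 0.254923 rad, d = 1624.11 km
BM-98→WX-87: c = 0.309768 rad, d = 1973.53 km
Total = 481.15 + 1624.11 + 1973.53 = 4078.80 km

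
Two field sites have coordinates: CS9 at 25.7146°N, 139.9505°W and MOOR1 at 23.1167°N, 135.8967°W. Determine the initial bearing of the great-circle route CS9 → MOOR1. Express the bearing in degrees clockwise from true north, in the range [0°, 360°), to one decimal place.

124.3°

Δλ = 4.0538°
y = sin Δλ · cos φ₂ = 0.065017
x = cos φ₁ sin φ₂ − sin φ₁ cos φ₂ cos Δλ = -0.044328
θ = atan2(y, x) = 124.2858° → 124.2858° (mod 360°)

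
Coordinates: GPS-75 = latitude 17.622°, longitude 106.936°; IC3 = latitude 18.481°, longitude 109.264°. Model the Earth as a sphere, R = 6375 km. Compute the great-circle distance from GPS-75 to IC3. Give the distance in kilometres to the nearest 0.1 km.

Δφ = 0.8590°,  Δλ = 2.3280°
a = sin²(Δφ/2) + cos φ₁ cos φ₂ sin²(Δλ/2) = 0.000429
c = 2·arcsin(√a) = 0.041438 rad = 2.3742°
d = R·c = 6375 × 0.041438 = 264.2 km

264.2 km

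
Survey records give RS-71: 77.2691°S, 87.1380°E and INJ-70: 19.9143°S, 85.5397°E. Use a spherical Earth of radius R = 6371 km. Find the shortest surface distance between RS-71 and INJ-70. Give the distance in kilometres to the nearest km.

6378 km

Δφ = 57.3548°,  Δλ = -1.5983°
a = sin²(Δφ/2) + cos φ₁ cos φ₂ sin²(Δλ/2) = 0.230323
c = 2·arcsin(√a) = 1.001126 rad = 57.3603°
d = R·c = 6371 × 1.001126 = 6378.2 km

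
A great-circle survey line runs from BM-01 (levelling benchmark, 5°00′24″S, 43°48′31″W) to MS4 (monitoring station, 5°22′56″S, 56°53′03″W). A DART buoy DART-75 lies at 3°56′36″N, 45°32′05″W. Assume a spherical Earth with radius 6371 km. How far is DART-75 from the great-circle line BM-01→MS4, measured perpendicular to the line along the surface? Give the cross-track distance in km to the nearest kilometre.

1002 km

BM-01: φ = -5.00667°, λ = -43.80861°
MS4: φ = -5.38222°, λ = -56.88417°
DART-75: φ = +3.94333°, λ = -45.53472°
δ₁₃ = central angle BM-01→DART-75 = 0.159080 rad  (haversine)
θ₁₃ = bearing BM-01→DART-75 = 349.065°,  θ₁₂ = bearing BM-01→MS4 = 267.761°
dₓₜ = R·arcsin(sin δ₁₃ · sin(θ₁₃ − θ₁₂)) = 6371·arcsin(0.15841·sin(81.304°)) = 1001.747 km
|dₓₜ| = 1001.747 km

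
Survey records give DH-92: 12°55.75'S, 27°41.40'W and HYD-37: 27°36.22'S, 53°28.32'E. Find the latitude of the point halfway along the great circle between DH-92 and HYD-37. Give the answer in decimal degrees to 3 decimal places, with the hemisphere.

DH-92: φ = -12.92917°, λ = -27.69000°
HYD-37: φ = -27.60367°, λ = +53.47200°
Bx = cos φ₂ cos Δλ = 0.136153,  By = cos φ₂ sin Δλ = 0.875652
φₘ = atan2(sin φ₁ + sin φ₂, √((cos φ₁ + Bx)² + By²)) = -25.90929°
λₘ = λ₁ + atan2(By, cos φ₁ + Bx) = 10.55898°

25.909°S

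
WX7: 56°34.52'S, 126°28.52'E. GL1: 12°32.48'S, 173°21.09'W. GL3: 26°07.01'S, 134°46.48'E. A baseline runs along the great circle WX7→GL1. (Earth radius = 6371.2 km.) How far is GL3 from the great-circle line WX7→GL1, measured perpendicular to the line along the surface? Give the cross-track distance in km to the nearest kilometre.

2842 km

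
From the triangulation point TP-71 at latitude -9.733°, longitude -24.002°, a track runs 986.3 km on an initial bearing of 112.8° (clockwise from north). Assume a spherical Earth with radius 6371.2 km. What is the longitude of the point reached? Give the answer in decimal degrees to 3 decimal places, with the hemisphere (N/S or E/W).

δ = d/R = 986.3/6371.2 = 0.154806 rad
φ₂ = arcsin(sin φ₁ cos δ + cos φ₁ sin δ cos θ)
   = arcsin(-0.16906·0.98804 + 0.98561·0.15419·-0.38752) = -13.05732°
λ₂ = λ₁ + atan2(sin θ sin δ cos φ₁, cos δ − sin φ₁ sin φ₂) = -15.61183°

15.612°W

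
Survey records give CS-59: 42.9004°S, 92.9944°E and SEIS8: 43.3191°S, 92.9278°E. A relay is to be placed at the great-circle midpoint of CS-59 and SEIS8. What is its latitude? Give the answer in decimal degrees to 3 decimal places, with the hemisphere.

Bx = cos φ₂ cos Δλ = 0.727544,  By = cos φ₂ sin Δλ = -0.000846
φₘ = atan2(sin φ₁ + sin φ₂, √((cos φ₁ + Bx)² + By²)) = -43.10975°
λₘ = λ₁ + atan2(By, cos φ₁ + Bx) = 92.96121°

43.110°S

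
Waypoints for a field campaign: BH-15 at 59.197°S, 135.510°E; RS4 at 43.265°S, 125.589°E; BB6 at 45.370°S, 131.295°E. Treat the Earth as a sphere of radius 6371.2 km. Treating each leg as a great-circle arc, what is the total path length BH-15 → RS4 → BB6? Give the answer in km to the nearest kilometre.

2407 km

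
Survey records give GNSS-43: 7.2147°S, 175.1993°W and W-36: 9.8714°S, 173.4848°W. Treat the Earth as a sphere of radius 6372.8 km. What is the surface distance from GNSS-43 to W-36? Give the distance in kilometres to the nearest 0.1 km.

Δφ = -2.6567°,  Δλ = 1.7145°
a = sin²(Δφ/2) + cos φ₁ cos φ₂ sin²(Δλ/2) = 0.000756
c = 2·arcsin(√a) = 0.055005 rad = 3.1515°
d = R·c = 6372.8 × 0.055005 = 350.5 km

350.5 km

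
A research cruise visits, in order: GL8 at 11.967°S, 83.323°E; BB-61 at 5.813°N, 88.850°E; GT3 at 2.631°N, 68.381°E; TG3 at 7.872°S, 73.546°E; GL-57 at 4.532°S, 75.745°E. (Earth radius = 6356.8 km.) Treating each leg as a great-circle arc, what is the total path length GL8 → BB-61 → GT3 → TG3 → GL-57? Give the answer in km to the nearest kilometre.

GL8→BB-61: c = 0.324810 rad, d = 2064.75 km
BB-61→GT3: c = 0.360528 rad, d = 2291.80 km
GT3→TG3: c = 0.204181 rad, d = 1297.94 km
TG3→GL-57: c = 0.069668 rad, d = 442.86 km
Total = 2064.75 + 2291.80 + 1297.94 + 442.86 = 6097.36 km

6097 km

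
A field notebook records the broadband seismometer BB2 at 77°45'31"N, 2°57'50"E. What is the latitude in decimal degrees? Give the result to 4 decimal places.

77.7586°N

77° + 45′/60 + 31″/3600 = 77 + 0.75000 + 0.00861 = 77.7586°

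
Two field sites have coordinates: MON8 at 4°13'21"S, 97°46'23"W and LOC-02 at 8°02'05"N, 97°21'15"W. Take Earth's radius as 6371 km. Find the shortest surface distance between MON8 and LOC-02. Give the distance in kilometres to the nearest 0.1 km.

1363.7 km

MON8: φ = -4.22250°, λ = -97.77306°
LOC-02: φ = +8.03472°, λ = -97.35417°
Δφ = 12.2572°,  Δλ = 0.4189°
a = sin²(Δφ/2) + cos φ₁ cos φ₂ sin²(Δλ/2) = 0.011411
c = 2·arcsin(√a) = 0.214053 rad = 12.2643°
d = R·c = 6371 × 0.214053 = 1363.7 km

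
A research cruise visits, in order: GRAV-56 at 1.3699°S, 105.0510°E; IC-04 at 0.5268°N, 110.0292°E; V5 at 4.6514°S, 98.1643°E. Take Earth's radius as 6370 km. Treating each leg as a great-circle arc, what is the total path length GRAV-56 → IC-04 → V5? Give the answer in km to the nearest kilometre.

2030 km

GRAV-56→IC-04: c = 0.092973 rad, d = 592.24 km
IC-04→V5: c = 0.225756 rad, d = 1438.06 km
Total = 592.24 + 1438.06 = 2030.30 km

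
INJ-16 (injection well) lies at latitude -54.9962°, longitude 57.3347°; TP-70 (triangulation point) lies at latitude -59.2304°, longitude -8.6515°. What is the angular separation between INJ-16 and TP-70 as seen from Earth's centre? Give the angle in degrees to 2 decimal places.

Δφ = -4.2342°,  Δλ = -65.9862°
a = sin²(Δφ/2) + cos φ₁ cos φ₂ sin²(Δλ/2) = 0.088383
c = 2·arcsin(√a) = 0.603710 rad = 34.5901°

34.59°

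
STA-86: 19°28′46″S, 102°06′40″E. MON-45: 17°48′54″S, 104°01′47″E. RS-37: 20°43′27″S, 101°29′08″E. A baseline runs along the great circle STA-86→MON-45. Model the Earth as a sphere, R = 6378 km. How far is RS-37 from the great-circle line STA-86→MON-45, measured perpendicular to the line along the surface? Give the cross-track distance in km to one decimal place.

59.1 km

STA-86: φ = -19.47944°, λ = +102.11111°
MON-45: φ = -17.81500°, λ = +104.02972°
RS-37: φ = -20.72417°, λ = +101.48556°
δ₁₃ = central angle STA-86→RS-37 = 0.024022 rad  (haversine)
θ₁₃ = bearing STA-86→RS-37 = 205.158°,  θ₁₂ = bearing STA-86→MON-45 = 47.834°
dₓₜ = R·arcsin(sin δ₁₃ · sin(θ₁₃ − θ₁₂)) = 6378·arcsin(0.02402·sin(157.325°)) = 59.061 km
|dₓₜ| = 59.061 km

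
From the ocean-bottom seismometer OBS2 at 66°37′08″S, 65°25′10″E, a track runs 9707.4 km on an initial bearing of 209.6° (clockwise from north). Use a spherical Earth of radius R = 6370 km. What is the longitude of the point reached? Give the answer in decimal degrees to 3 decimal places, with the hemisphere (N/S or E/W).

82.219°W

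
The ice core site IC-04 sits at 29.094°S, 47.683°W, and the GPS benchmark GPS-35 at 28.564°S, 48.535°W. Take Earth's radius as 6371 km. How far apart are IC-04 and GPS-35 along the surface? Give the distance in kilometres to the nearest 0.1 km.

101.8 km

Δφ = 0.5300°,  Δλ = -0.8520°
a = sin²(Δφ/2) + cos φ₁ cos φ₂ sin²(Δλ/2) = 0.000064
c = 2·arcsin(√a) = 0.015977 rad = 0.9154°
d = R·c = 6371 × 0.015977 = 101.8 km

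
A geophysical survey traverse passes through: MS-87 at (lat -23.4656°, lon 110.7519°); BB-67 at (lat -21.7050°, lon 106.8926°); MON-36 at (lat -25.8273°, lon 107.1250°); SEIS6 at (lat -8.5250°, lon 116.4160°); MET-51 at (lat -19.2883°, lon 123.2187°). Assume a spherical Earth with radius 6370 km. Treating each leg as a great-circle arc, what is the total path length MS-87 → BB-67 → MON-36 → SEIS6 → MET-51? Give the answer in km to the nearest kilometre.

MS-87→BB-67: c = 0.069364 rad, d = 441.85 km
BB-67→MON-36: c = 0.072043 rad, d = 458.92 km
MON-36→SEIS6: c = 0.339051 rad, d = 2159.75 km
SEIS6→MET-51: c = 0.220283 rad, d = 1403.20 km
Total = 441.85 + 458.92 + 2159.75 + 1403.20 = 4463.72 km

4464 km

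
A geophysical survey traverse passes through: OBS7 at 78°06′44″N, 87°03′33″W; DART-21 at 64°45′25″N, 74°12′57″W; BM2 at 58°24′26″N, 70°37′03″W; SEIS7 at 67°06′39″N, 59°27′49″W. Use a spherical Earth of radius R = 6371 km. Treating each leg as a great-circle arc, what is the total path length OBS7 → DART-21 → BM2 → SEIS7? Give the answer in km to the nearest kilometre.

3394 km

OBS7: φ = +78.11222°, λ = -87.05917°
DART-21: φ = +64.75694°, λ = -74.21583°
BM2: φ = +58.40722°, λ = -70.61750°
SEIS7: φ = +67.11083°, λ = -59.46361°
OBS7→DART-21: c = 0.242425 rad, d = 1544.49 km
DART-21→BM2: c = 0.114737 rad, d = 730.99 km
BM2→SEIS7: c = 0.175522 rad, d = 1118.25 km
Total = 1544.49 + 730.99 + 1118.25 = 3393.73 km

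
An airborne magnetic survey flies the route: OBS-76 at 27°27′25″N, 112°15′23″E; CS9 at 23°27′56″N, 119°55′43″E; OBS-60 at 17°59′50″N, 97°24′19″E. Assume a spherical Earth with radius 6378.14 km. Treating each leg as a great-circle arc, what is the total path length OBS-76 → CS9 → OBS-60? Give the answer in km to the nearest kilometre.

3309 km

OBS-76: φ = +27.45694°, λ = +112.25639°
CS9: φ = +23.46556°, λ = +119.92861°
OBS-60: φ = +17.99722°, λ = +97.40528°
OBS-76→CS9: c = 0.139484 rad, d = 889.65 km
CS9→OBS-60: c = 0.379354 rad, d = 2419.57 km
Total = 889.65 + 2419.57 = 3309.22 km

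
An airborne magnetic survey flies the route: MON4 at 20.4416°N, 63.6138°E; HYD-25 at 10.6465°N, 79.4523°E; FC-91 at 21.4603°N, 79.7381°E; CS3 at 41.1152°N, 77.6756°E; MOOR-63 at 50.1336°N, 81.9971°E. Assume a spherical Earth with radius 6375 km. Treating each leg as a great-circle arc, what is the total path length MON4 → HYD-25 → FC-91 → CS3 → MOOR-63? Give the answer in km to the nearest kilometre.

6472 km

MON4→HYD-25: c = 0.316083 rad, d = 2015.03 km
HYD-25→FC-91: c = 0.188797 rad, d = 1203.58 km
FC-91→CS3: c = 0.344391 rad, d = 2195.49 km
CS3→MOOR-63: c = 0.165931 rad, d = 1057.81 km
Total = 2015.03 + 1203.58 + 2195.49 + 1057.81 = 6471.91 km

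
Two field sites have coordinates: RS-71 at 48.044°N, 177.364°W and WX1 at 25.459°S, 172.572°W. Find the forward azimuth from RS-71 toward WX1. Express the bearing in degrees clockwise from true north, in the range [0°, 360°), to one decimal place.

175.5°

Δλ = 4.7920°
y = sin Δλ · cos φ₂ = 0.075427
x = cos φ₁ sin φ₂ − sin φ₁ cos φ₂ cos Δλ = -0.956488
θ = atan2(y, x) = 175.4911° → 175.4911° (mod 360°)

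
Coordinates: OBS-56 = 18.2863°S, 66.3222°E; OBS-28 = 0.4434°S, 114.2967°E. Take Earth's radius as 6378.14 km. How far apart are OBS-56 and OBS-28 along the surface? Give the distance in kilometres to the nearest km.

Δφ = 17.8429°,  Δλ = 47.9745°
a = sin²(Δφ/2) + cos φ₁ cos φ₂ sin²(Δλ/2) = 0.180969
c = 2·arcsin(√a) = 0.878816 rad = 50.3525°
d = R·c = 6378.14 × 0.878816 = 5605.2 km

5605 km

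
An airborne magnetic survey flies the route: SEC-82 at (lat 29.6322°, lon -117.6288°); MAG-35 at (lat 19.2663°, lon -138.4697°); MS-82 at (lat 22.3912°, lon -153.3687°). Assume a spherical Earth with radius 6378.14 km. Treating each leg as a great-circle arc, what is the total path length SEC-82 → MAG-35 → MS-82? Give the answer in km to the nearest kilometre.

3989 km

SEC-82→MAG-35: c = 0.376404 rad, d = 2400.75 km
MAG-35→MS-82: c = 0.248960 rad, d = 1587.90 km
Total = 2400.75 + 1587.90 = 3988.65 km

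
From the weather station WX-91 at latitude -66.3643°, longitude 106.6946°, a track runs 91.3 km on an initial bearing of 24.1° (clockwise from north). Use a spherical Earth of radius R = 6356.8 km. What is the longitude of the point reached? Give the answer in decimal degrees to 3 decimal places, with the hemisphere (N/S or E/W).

107.508°E

δ = d/R = 91.3/6356.8 = 0.014363 rad
φ₂ = arcsin(sin φ₁ cos δ + cos φ₁ sin δ cos θ)
   = arcsin(-0.91611·0.99990 + 0.40092·0.01436·0.91283) = -65.61093°
λ₂ = λ₁ + atan2(sin θ sin δ cos φ₁, cos δ − sin φ₁ sin φ₂) = 107.50835°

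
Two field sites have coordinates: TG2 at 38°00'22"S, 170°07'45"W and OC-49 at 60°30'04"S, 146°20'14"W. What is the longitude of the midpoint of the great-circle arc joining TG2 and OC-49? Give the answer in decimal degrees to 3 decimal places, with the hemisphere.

161.017°W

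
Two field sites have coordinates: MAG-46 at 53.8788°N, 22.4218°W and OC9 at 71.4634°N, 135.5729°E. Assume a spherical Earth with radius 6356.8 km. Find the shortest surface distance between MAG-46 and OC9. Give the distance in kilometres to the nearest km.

5957 km

Δφ = 17.5846°,  Δλ = 157.9947°
a = sin²(Δφ/2) + cos φ₁ cos φ₂ sin²(Δλ/2) = 0.203944
c = 2·arcsin(√a) = 0.937120 rad = 53.6930°
d = R·c = 6356.8 × 0.937120 = 5957.1 km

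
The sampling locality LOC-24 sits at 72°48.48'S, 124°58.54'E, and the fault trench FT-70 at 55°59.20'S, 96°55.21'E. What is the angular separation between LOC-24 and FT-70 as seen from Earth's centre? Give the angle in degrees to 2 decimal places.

LOC-24: φ = -72.80800°, λ = +124.97567°
FT-70: φ = -55.98667°, λ = +96.92017°
Δφ = 16.8213°,  Δλ = -28.0555°
a = sin²(Δφ/2) + cos φ₁ cos φ₂ sin²(Δλ/2) = 0.031108
c = 2·arcsin(√a) = 0.354607 rad = 20.3175°

20.32°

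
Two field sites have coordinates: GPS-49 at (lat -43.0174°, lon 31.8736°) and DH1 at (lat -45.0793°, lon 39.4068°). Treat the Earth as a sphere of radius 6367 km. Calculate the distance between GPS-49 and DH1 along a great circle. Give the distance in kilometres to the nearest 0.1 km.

Δφ = -2.0619°,  Δλ = 7.5332°
a = sin²(Δφ/2) + cos φ₁ cos φ₂ sin²(Δλ/2) = 0.002552
c = 2·arcsin(√a) = 0.101072 rad = 5.7910°
d = R·c = 6367 × 0.101072 = 643.5 km

643.5 km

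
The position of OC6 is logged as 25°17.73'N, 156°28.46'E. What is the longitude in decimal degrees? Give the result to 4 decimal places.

156.4743°E

156° + 28.46′/60 = 156 + 0.47433 = 156.4743°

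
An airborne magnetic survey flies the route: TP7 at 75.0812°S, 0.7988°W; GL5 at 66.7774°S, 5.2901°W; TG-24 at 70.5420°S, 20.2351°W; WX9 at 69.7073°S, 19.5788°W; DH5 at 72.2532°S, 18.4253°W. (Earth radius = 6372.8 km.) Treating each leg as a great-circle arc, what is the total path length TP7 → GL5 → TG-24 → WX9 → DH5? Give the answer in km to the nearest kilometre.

TP7→GL5: c = 0.147071 rad, d = 937.26 km
GL5→TG-24: c = 0.114962 rad, d = 732.63 km
TG-24→WX9: c = 0.015080 rad, d = 96.10 km
WX9→DH5: c = 0.044914 rad, d = 286.23 km
Total = 937.26 + 732.63 + 96.10 + 286.23 = 2052.21 km

2052 km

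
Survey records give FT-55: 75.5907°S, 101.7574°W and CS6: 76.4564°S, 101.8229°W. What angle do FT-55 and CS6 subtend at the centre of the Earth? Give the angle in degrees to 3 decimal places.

0.866°

Δφ = -0.8657°,  Δλ = -0.0655°
a = sin²(Δφ/2) + cos φ₁ cos φ₂ sin²(Δλ/2) = 0.000057
c = 2·arcsin(√a) = 0.015112 rad = 0.8658°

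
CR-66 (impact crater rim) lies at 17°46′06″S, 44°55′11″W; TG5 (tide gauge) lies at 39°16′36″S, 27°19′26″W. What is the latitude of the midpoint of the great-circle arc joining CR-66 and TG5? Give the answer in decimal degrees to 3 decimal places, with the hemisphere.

28.805°S

CR-66: φ = -17.76833°, λ = -44.91972°
TG5: φ = -39.27667°, λ = -27.32389°
Bx = cos φ₂ cos Δλ = 0.737880,  By = cos φ₂ sin Δλ = 0.234010
φₘ = atan2(sin φ₁ + sin φ₂, √((cos φ₁ + Bx)² + By²)) = -28.80484°
λₘ = λ₁ + atan2(By, cos φ₁ + Bx) = -37.03706°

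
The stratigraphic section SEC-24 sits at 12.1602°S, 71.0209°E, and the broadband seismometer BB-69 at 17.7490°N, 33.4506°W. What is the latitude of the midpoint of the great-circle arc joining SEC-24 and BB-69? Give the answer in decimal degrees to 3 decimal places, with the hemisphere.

Bx = cos φ₂ cos Δλ = -0.238004,  By = cos φ₂ sin Δλ = -0.922183
φₘ = atan2(sin φ₁ + sin φ₂, √((cos φ₁ + Bx)² + By²)) = 4.55627°
λₘ = λ₁ + atan2(By, cos φ₁ + Bx) = 19.74930°

4.556°N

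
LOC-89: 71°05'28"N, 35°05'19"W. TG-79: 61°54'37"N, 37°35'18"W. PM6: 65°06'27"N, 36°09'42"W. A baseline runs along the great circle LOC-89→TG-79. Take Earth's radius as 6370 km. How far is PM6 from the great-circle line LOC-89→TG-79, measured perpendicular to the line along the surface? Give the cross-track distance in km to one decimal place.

35.1 km

LOC-89: φ = +71.09111°, λ = -35.08861°
TG-79: φ = +61.91028°, λ = -37.58833°
PM6: φ = +65.10750°, λ = -36.16167°
δ₁₃ = central angle LOC-89→PM6 = 0.104663 rad  (haversine)
θ₁₃ = bearing LOC-89→PM6 = 184.327°,  θ₁₂ = bearing LOC-89→TG-79 = 187.354°
dₓₜ = R·arcsin(sin δ₁₃ · sin(θ₁₃ − θ₁₂)) = 6370·arcsin(0.10447·sin(-3.026°)) = -35.136 km
|dₓₜ| = 35.136 km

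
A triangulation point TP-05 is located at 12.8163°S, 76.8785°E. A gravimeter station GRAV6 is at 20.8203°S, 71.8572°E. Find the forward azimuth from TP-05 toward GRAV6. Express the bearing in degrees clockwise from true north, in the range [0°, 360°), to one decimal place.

Δλ = -5.0213°
y = sin Δλ · cos φ₂ = -0.081811
x = cos φ₁ sin φ₂ − sin φ₁ cos φ₂ cos Δλ = -0.140038
θ = atan2(y, x) = -149.7064° → 210.2936° (mod 360°)

210.3°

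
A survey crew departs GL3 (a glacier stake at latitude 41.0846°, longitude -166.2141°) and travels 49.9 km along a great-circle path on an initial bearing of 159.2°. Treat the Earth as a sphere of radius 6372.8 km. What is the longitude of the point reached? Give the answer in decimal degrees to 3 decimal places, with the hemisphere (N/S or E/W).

δ = d/R = 49.9/6372.8 = 0.007830 rad
φ₂ = arcsin(sin φ₁ cos δ + cos φ₁ sin δ cos θ)
   = arcsin(0.65717·0.99997 + 0.75374·0.00783·-0.93483) = 40.66501°
λ₂ = λ₁ + atan2(sin θ sin δ cos φ₁, cos δ − sin φ₁ sin φ₂) = -166.00407°

166.004°W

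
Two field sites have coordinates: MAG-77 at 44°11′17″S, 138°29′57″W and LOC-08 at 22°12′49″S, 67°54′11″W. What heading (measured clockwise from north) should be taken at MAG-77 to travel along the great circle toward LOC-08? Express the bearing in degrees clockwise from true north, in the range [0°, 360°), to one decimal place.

93.7°

MAG-77: φ = -44.18806°, λ = -138.49917°
LOC-08: φ = -22.21361°, λ = -67.90306°
Δλ = 70.5961°
y = sin Δλ · cos φ₂ = 0.873197
x = cos φ₁ sin φ₂ − sin φ₁ cos φ₂ cos Δλ = -0.056711
θ = atan2(y, x) = 93.7160° → 93.7160° (mod 360°)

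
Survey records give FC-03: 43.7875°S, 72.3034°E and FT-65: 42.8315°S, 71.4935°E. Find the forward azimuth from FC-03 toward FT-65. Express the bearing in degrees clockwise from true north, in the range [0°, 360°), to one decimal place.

328.1°

Δλ = -0.8099°
y = sin Δλ · cos φ₂ = -0.010366
x = cos φ₁ sin φ₂ − sin φ₁ cos φ₂ cos Δλ = 0.016634
θ = atan2(y, x) = -31.9305° → 328.0695° (mod 360°)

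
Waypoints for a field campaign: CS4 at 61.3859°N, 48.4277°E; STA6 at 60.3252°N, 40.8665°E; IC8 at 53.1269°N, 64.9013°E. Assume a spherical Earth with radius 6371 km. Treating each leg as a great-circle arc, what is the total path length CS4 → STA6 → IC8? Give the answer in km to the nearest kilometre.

2083 km

CS4→STA6: c = 0.066840 rad, d = 425.84 km
STA6→IC8: c = 0.260108 rad, d = 1657.15 km
Total = 425.84 + 1657.15 = 2082.99 km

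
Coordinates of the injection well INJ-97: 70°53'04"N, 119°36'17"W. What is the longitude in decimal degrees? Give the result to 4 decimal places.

119° + 36′/60 + 17″/3600 = 119 + 0.60000 + 0.00472 = 119.6047°

119.6047°W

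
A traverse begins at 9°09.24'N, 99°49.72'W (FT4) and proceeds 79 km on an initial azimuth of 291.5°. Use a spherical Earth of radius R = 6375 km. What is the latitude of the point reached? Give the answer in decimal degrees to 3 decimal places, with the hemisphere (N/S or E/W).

FT4: φ = +9.15400°, λ = -99.82867°
δ = d/R = 79/6375 = 0.012392 rad
φ₂ = arcsin(sin φ₁ cos δ + cos φ₁ sin δ cos θ)
   = arcsin(0.15909·0.99992 + 0.98726·0.01239·0.36650) = 9.41360°
λ₂ = λ₁ + atan2(sin θ sin δ cos φ₁, cos δ − sin φ₁ sin φ₂) = -100.49830°

9.414°N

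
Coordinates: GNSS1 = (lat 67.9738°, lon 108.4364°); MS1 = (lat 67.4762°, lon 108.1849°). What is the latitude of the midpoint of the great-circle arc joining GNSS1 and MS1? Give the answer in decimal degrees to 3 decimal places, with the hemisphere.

67.725°N

Bx = cos φ₂ cos Δλ = 0.383063,  By = cos φ₂ sin Δλ = -0.001681
φₘ = atan2(sin φ₁ + sin φ₂, √((cos φ₁ + Bx)² + By²)) = 67.72505°
λₘ = λ₁ + atan2(By, cos φ₁ + Bx) = 108.30932°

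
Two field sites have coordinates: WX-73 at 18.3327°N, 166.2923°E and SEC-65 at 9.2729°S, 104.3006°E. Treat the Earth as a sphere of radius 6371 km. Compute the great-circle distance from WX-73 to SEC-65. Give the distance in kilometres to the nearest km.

Δφ = -27.6056°,  Δλ = -61.9917°
a = sin²(Δφ/2) + cos φ₁ cos φ₂ sin²(Δλ/2) = 0.305371
c = 2·arcsin(√a) = 1.170971 rad = 67.0917°
d = R·c = 6371 × 1.170971 = 7460.3 km

7460 km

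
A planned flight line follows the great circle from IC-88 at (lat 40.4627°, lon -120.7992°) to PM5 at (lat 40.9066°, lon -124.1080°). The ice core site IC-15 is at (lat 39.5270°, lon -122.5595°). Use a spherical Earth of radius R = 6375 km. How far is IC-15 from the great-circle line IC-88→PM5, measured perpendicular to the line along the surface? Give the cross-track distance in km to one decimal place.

129.8 km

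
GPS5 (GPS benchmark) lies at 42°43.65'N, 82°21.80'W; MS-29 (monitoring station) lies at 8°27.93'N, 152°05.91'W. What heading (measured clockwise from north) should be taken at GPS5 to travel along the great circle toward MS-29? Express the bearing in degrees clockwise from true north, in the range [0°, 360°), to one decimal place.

262.4°

GPS5: φ = +42.72750°, λ = -82.36333°
MS-29: φ = +8.46550°, λ = -152.09850°
Δλ = -69.7352°
y = sin Δλ · cos φ₂ = -0.927881
x = cos φ₁ sin φ₂ − sin φ₁ cos φ₂ cos Δλ = -0.124307
θ = atan2(y, x) = -97.6304° → 262.3696° (mod 360°)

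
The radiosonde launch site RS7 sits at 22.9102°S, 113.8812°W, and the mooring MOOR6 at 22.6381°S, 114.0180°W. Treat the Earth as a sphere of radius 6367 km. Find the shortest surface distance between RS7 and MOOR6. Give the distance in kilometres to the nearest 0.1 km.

33.3 km

Δφ = 0.2721°,  Δλ = -0.1368°
a = sin²(Δφ/2) + cos φ₁ cos φ₂ sin²(Δλ/2) = 0.000007
c = 2·arcsin(√a) = 0.005234 rad = 0.2999°
d = R·c = 6367 × 0.005234 = 33.3 km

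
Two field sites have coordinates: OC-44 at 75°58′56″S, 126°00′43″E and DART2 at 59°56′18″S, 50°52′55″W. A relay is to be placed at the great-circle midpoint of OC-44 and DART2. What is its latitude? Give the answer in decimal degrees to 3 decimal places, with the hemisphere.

81.957°S

OC-44: φ = -75.98222°, λ = +126.01194°
DART2: φ = -59.93833°, λ = -50.88194°
Bx = cos φ₂ cos Δλ = -0.500196,  By = cos φ₂ sin Δλ = -0.027143
φₘ = atan2(sin φ₁ + sin φ₂, √((cos φ₁ + Bx)² + By²)) = -81.95700°
λₘ = λ₁ + atan2(By, cos φ₁ + Bx) = -47.98166°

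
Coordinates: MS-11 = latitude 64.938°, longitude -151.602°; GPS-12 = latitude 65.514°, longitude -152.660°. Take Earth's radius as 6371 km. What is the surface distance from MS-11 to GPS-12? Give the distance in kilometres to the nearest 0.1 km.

80.8 km

Δφ = 0.5760°,  Δλ = -1.0580°
a = sin²(Δφ/2) + cos φ₁ cos φ₂ sin²(Δλ/2) = 0.000040
c = 2·arcsin(√a) = 0.012686 rad = 0.7268°
d = R·c = 6371 × 0.012686 = 80.8 km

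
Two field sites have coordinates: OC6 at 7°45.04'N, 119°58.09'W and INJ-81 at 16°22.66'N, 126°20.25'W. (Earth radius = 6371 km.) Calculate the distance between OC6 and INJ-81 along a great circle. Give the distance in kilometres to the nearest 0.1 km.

1182.7 km

OC6: φ = +7.75067°, λ = -119.96817°
INJ-81: φ = +16.37767°, λ = -126.33750°
Δφ = 8.6270°,  Δλ = -6.3693°
a = sin²(Δφ/2) + cos φ₁ cos φ₂ sin²(Δλ/2) = 0.008591
c = 2·arcsin(√a) = 0.185643 rad = 10.6365°
d = R·c = 6371 × 0.185643 = 1182.7 km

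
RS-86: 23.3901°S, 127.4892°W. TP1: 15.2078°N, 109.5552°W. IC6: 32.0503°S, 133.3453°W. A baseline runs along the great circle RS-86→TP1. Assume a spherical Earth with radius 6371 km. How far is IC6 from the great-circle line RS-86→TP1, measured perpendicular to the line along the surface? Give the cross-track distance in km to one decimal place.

δ₁₃ = central angle RS-86→IC6 = 0.176074 rad  (haversine)
θ₁₃ = bearing RS-86→IC6 = 209.584°,  θ₁₂ = bearing RS-86→TP1 = 26.148°
dₓₜ = R·arcsin(sin δ₁₃ · sin(θ₁₃ − θ₁₂)) = 6371·arcsin(0.17517·sin(183.435°)) = -66.876 km
|dₓₜ| = 66.876 km

66.9 km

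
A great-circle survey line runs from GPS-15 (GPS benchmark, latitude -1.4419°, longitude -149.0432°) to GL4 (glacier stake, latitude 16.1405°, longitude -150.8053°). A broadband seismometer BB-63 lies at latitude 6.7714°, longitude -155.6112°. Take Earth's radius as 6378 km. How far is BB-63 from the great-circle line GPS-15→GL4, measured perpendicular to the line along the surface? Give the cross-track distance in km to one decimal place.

633.5 km

δ₁₃ = central angle GPS-15→BB-63 = 0.183409 rad  (haversine)
θ₁₃ = bearing GPS-15→BB-63 = 321.480°,  θ₁₂ = bearing GPS-15→GL4 = 354.415°
dₓₜ = R·arcsin(sin δ₁₃ · sin(θ₁₃ − θ₁₂)) = 6378·arcsin(0.18238·sin(-32.935°)) = -633.471 km
|dₓₜ| = 633.471 km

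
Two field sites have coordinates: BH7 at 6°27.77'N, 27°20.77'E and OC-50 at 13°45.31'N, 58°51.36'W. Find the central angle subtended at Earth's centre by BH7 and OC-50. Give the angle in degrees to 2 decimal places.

BH7: φ = +6.46283°, λ = +27.34617°
OC-50: φ = +13.75517°, λ = -58.85600°
Δφ = 7.2923°,  Δλ = -86.2022°
a = sin²(Δφ/2) + cos φ₁ cos φ₂ sin²(Δλ/2) = 0.454654
c = 2·arcsin(√a) = 1.479980 rad = 84.7966°

84.80°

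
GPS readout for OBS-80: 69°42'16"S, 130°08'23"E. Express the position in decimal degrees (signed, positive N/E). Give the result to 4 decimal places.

-69.7044°, +130.1397°

lat: 69.7044° S → -69.7044°
lon: 130.1397° E → +130.1397°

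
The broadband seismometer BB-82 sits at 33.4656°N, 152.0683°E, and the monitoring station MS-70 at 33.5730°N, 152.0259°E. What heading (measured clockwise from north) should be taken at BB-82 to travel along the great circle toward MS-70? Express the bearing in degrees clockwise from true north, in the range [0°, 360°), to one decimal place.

Δλ = -0.0424°
y = sin Δλ · cos φ₂ = -0.000617
x = cos φ₁ sin φ₂ − sin φ₁ cos φ₂ cos Δλ = 0.001875
θ = atan2(y, x) = -18.2064° → 341.7936° (mod 360°)

341.8°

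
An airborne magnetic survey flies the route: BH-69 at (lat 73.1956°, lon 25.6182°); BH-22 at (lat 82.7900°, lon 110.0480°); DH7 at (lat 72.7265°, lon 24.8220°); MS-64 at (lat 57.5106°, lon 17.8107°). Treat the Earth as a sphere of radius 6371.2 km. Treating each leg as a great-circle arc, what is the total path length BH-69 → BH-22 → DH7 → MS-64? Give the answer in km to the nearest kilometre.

BH-69→BH-22: c = 0.306983 rad, d = 1955.85 km
BH-22→DH7: c = 0.316119 rad, d = 2014.05 km
DH7→MS-64: c = 0.270075 rad, d = 1720.70 km
Total = 1955.85 + 2014.05 + 1720.70 = 5690.60 km

5691 km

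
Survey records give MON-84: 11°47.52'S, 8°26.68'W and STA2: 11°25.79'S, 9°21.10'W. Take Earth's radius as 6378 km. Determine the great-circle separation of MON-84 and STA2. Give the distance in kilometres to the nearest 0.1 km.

MON-84: φ = -11.79200°, λ = -8.44467°
STA2: φ = -11.42983°, λ = -9.35167°
Δφ = 0.3622°,  Δλ = -0.9070°
a = sin²(Δφ/2) + cos φ₁ cos φ₂ sin²(Δλ/2) = 0.000070
c = 2·arcsin(√a) = 0.016745 rad = 0.9594°
d = R·c = 6378 × 0.016745 = 106.8 km

106.8 km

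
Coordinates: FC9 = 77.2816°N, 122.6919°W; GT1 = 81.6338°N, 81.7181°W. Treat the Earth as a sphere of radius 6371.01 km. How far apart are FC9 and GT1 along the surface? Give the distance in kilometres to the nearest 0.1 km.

934.2 km

Δφ = 4.3522°,  Δλ = 40.9738°
a = sin²(Δφ/2) + cos φ₁ cos φ₂ sin²(Δλ/2) = 0.005366
c = 2·arcsin(√a) = 0.146633 rad = 8.4015°
d = R·c = 6371.01 × 0.146633 = 934.2 km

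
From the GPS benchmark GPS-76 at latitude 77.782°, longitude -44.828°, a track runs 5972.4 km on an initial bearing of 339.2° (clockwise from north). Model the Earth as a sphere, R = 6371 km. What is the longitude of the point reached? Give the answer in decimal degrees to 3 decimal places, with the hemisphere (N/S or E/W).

160.267°E

δ = d/R = 5972.4/6371 = 0.937435 rad
φ₂ = arcsin(sin φ₁ cos δ + cos φ₁ sin δ cos θ)
   = arcsin(0.97735·0.59186 + 0.21163·0.80604·0.93483) = 47.55436°
λ₂ = λ₁ + atan2(sin θ sin δ cos φ₁, cos δ − sin φ₁ sin φ₂) = 160.26668°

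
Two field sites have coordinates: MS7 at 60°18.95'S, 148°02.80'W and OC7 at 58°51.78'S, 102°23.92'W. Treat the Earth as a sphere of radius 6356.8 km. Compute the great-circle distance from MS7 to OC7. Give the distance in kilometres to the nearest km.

MS7: φ = -60.31583°, λ = -148.04667°
OC7: φ = -58.86300°, λ = -102.39867°
Δφ = 1.4528°,  Δλ = 45.6480°
a = sin²(Δφ/2) + cos φ₁ cos φ₂ sin²(Δλ/2) = 0.038691
c = 2·arcsin(√a) = 0.395983 rad = 22.6882°
d = R·c = 6356.8 × 0.395983 = 2517.2 km

2517 km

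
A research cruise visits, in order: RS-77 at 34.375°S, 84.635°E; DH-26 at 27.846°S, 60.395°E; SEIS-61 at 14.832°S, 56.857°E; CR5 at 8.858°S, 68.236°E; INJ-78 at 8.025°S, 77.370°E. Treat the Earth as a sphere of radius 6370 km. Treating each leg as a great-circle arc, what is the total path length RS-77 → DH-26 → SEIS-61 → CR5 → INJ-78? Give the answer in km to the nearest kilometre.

RS-77→DH-26: c = 0.378631 rad, d = 2411.88 km
DH-26→SEIS-61: c = 0.234262 rad, d = 1492.25 km
SEIS-61→CR5: c = 0.220472 rad, d = 1404.41 km
CR5→INJ-78: c = 0.158355 rad, d = 1008.72 km
Total = 2411.88 + 1492.25 + 1404.41 + 1008.72 = 6317.25 km

6317 km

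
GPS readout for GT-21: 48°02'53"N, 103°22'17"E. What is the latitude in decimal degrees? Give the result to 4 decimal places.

48.0481°N

48° + 2′/60 + 53″/3600 = 48 + 0.03333 + 0.01472 = 48.0481°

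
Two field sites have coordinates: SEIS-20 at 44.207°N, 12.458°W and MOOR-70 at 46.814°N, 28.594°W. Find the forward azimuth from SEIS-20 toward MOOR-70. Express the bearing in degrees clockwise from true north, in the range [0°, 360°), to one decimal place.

288.7°

Δλ = -16.1360°
y = sin Δλ · cos φ₂ = -0.190199
x = cos φ₁ sin φ₂ − sin φ₁ cos φ₂ cos Δλ = 0.064284
θ = atan2(y, x) = -71.3257° → 288.6743° (mod 360°)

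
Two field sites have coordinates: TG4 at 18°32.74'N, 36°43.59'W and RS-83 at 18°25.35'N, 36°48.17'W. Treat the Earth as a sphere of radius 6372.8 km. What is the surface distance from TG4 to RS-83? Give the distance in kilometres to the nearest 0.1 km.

15.9 km

TG4: φ = +18.54567°, λ = -36.72650°
RS-83: φ = +18.42250°, λ = -36.80283°
Δφ = -0.1232°,  Δλ = -0.0763°
a = sin²(Δφ/2) + cos φ₁ cos φ₂ sin²(Δλ/2) = 0.000002
c = 2·arcsin(√a) = 0.002494 rad = 0.1429°
d = R·c = 6372.8 × 0.002494 = 15.9 km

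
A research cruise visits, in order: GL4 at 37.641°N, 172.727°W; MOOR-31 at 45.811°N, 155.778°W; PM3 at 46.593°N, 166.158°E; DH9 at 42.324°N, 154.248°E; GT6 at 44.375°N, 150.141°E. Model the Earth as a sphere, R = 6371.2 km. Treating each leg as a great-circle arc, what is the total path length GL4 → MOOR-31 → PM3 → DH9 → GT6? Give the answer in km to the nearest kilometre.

GL4→MOOR-31: c = 0.261988 rad, d = 1669.18 km
MOOR-31→PM3: c = 0.455506 rad, d = 2902.12 km
PM3→DH9: c = 0.165789 rad, d = 1056.27 km
DH9→GT6: c = 0.063220 rad, d = 402.79 km
Total = 1669.18 + 2902.12 + 1056.27 + 402.79 = 6030.36 km

6030 km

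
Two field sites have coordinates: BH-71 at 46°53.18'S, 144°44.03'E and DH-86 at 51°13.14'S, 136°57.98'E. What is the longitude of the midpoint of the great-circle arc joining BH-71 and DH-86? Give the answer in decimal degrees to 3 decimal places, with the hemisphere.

141.020°E

BH-71: φ = -46.88633°, λ = +144.73383°
DH-86: φ = -51.21900°, λ = +136.96633°
Bx = cos φ₂ cos Δλ = 0.620598,  By = cos φ₂ sin Δλ = -0.084653
φₘ = atan2(sin φ₁ + sin φ₂, √((cos φ₁ + Bx)² + By²)) = -49.11774°
λₘ = λ₁ + atan2(By, cos φ₁ + Bx) = 141.01966°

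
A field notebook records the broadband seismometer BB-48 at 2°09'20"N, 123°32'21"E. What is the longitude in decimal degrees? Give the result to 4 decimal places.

123.5392°E

123° + 32′/60 + 21″/3600 = 123 + 0.53333 + 0.00583 = 123.5392°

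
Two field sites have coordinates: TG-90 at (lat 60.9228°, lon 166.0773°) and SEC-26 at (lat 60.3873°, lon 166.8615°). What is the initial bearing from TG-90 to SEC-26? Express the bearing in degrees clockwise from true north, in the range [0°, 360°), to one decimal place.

144.0°

Δλ = 0.7842°
y = sin Δλ · cos φ₂ = 0.006763
x = cos φ₁ sin φ₂ − sin φ₁ cos φ₂ cos Δλ = -0.009306
θ = atan2(y, x) = 143.9920° → 143.9920° (mod 360°)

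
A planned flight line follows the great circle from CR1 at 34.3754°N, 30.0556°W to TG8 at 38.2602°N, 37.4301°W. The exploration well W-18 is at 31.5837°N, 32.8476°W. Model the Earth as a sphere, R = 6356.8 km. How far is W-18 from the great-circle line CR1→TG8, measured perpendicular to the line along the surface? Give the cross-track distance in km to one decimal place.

402.4 km

δ₁₃ = central angle CR1→W-18 = 0.063594 rad  (haversine)
θ₁₃ = bearing CR1→W-18 = 220.764°,  θ₁₂ = bearing CR1→TG8 = 305.322°
dₓₜ = R·arcsin(sin δ₁₃ · sin(θ₁₃ − θ₁₂)) = 6356.8·arcsin(0.06355·sin(-84.558°)) = -402.430 km
|dₓₜ| = 402.430 km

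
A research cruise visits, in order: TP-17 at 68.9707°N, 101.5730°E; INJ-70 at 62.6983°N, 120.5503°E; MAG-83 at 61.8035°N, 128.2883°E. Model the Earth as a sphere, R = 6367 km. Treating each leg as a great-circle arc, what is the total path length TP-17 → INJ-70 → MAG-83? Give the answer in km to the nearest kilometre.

1514 km

TP-17→INJ-70: c = 0.173030 rad, d = 1101.68 km
INJ-70→MAG-83: c = 0.064748 rad, d = 412.25 km
Total = 1101.68 + 412.25 = 1513.93 km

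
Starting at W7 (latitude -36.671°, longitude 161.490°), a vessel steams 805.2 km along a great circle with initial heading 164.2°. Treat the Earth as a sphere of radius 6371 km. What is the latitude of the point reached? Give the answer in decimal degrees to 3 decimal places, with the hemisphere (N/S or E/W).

43.609°S

δ = d/R = 805.2/6371 = 0.126385 rad
φ₂ = arcsin(sin φ₁ cos δ + cos φ₁ sin δ cos θ)
   = arcsin(-0.59722·0.99202 + 0.80208·0.12605·-0.96222) = -43.60931°
λ₂ = λ₁ + atan2(sin θ sin δ cos φ₁, cos δ − sin φ₁ sin φ₂) = 164.20685°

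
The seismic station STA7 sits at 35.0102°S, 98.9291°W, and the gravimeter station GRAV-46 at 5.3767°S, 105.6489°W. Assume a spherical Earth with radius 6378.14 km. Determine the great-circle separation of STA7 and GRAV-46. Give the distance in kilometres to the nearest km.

Δφ = 29.6335°,  Δλ = -6.7198°
a = sin²(Δφ/2) + cos φ₁ cos φ₂ sin²(Δλ/2) = 0.068198
c = 2·arcsin(√a) = 0.528421 rad = 30.2763°
d = R·c = 6378.14 × 0.528421 = 3370.3 km

3370 km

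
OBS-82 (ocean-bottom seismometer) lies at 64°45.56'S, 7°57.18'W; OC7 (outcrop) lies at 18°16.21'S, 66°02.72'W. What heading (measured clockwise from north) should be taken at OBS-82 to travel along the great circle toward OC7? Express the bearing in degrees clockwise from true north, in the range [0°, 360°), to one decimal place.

291.7°

OBS-82: φ = -64.75933°, λ = -7.95300°
OC7: φ = -18.27017°, λ = -66.04533°
Δλ = -58.0923°
y = sin Δλ · cos φ₂ = -0.806107
x = cos φ₁ sin φ₂ − sin φ₁ cos φ₂ cos Δλ = 0.320305
θ = atan2(y, x) = -68.3297° → 291.6703° (mod 360°)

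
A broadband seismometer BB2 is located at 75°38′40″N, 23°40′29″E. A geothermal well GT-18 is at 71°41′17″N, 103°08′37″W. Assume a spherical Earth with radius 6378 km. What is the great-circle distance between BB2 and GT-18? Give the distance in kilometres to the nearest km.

3249 km

BB2: φ = +75.64444°, λ = +23.67472°
GT-18: φ = +71.68806°, λ = -103.14361°
Δφ = -3.9564°,  Δλ = -126.8183°
a = sin²(Δφ/2) + cos φ₁ cos φ₂ sin²(Δλ/2) = 0.063483
c = 2·arcsin(√a) = 0.509408 rad = 29.1870°
d = R·c = 6378 × 0.509408 = 3249.0 km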